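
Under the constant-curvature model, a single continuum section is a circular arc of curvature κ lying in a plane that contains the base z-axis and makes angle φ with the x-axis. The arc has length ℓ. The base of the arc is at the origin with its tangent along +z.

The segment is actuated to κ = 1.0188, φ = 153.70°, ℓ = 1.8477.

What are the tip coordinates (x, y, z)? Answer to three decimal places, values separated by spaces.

-1.150 0.568 0.934

θ = κ·ℓ = 1.0188 × 1.8477 = 1.88244 rad
ρ = (1 − cos θ)/κ = (1 − -0.30662)/1.0188 = 1.28251
z = sin θ / κ = 0.95183/1.0188 = 0.93427
x = ρ cos φ = 1.28251 × cos(153.70°) = -1.14975
y = ρ sin φ = 1.28251 × sin(153.70°) = 0.56824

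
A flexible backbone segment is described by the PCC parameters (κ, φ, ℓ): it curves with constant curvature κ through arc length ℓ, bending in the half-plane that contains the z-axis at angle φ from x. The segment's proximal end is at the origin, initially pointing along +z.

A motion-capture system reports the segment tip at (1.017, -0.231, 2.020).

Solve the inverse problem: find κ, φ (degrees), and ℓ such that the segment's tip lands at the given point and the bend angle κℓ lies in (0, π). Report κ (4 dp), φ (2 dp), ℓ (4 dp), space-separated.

ρ = √(x²+y²) = √(1.017² + -0.231²) = 1.04290
φ = atan2(y, x) mod 360° = atan2(-0.231, 1.017) = 347.2030°
|p|² = ρ² + z² = 1.04290² + 2.020² = 5.16805
κ = 2ρ / |p|² = 2×1.04290 / 5.16805 = 0.40360
θ = 2·atan2(ρ, z) = 2·atan2(1.04290, 2.020) = 0.95319 rad
ℓ = θ/κ = 0.95319/0.40360 = 2.36173

0.4036 347.20 2.3617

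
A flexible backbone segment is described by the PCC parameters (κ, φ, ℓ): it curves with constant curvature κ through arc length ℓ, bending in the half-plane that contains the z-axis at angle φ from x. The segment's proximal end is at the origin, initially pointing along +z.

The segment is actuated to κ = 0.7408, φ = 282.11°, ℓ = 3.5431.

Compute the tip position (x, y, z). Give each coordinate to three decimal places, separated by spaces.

θ = κ·ℓ = 0.7408 × 3.5431 = 2.62473 rad
ρ = (1 − cos θ)/κ = (1 − -0.86937)/0.7408 = 2.52345
z = sin θ / κ = 0.49416/0.7408 = 0.66706
x = ρ cos φ = 2.52345 × cos(282.11°) = 0.52939
y = ρ sin φ = 2.52345 × sin(282.11°) = -2.46730

0.529 -2.467 0.667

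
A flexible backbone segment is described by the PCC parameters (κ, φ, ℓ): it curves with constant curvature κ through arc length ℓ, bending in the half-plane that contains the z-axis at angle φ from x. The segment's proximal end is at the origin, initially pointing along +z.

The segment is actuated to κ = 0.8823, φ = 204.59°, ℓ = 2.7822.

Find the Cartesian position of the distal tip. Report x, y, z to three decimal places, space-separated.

θ = κ·ℓ = 0.8823 × 2.7822 = 2.45474 rad
ρ = (1 − cos θ)/κ = (1 − -0.77324)/0.8823 = 2.00980
z = sin θ / κ = 0.63411/0.8823 = 0.71870
x = ρ cos φ = 2.00980 × cos(204.59°) = -1.82752
y = ρ sin φ = 2.00980 × sin(204.59°) = -0.83632

-1.828 -0.836 0.719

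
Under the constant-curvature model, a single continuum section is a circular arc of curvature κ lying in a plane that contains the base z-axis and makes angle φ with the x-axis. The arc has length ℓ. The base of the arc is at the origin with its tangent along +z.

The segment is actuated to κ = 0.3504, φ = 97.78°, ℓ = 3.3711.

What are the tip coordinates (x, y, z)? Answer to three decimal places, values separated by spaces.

-0.240 1.754 2.640

θ = κ·ℓ = 0.3504 × 3.3711 = 1.18123 rad
ρ = (1 − cos θ)/κ = (1 − 0.37978)/0.3504 = 1.77002
z = sin θ / κ = 0.92508/0.3504 = 2.64005
x = ρ cos φ = 1.77002 × cos(97.78°) = -0.23961
y = ρ sin φ = 1.77002 × sin(97.78°) = 1.75373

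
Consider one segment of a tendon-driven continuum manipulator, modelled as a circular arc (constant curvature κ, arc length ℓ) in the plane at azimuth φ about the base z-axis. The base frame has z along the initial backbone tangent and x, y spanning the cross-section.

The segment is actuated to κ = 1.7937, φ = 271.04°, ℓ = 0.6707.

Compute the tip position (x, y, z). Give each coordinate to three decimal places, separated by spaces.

θ = κ·ℓ = 1.7937 × 0.6707 = 1.20303 rad
ρ = (1 − cos θ)/κ = (1 − 0.35953)/1.7937 = 0.35707
z = sin θ / κ = 0.93313/1.7937 = 0.52023
x = ρ cos φ = 0.35707 × cos(271.04°) = 0.00648
y = ρ sin φ = 0.35707 × sin(271.04°) = -0.35701

0.006 -0.357 0.520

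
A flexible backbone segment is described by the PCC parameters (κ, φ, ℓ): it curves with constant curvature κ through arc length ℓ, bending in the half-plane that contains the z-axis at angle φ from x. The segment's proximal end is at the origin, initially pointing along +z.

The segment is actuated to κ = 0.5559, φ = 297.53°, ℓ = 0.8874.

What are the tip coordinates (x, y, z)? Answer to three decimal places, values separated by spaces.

0.099 -0.190 0.852

θ = κ·ℓ = 0.5559 × 0.8874 = 0.49331 rad
ρ = (1 − cos θ)/κ = (1 − 0.88077)/0.5559 = 0.21448
z = sin θ / κ = 0.47354/0.5559 = 0.85184
x = ρ cos φ = 0.21448 × cos(297.53°) = 0.09913
y = ρ sin φ = 0.21448 × sin(297.53°) = -0.19019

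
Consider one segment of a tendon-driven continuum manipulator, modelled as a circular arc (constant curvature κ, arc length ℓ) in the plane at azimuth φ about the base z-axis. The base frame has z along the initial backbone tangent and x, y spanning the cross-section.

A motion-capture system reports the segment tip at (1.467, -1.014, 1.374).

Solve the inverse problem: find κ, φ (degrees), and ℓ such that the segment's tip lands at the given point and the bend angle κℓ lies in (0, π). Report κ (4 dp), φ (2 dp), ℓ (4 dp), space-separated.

ρ = √(x²+y²) = √(1.467² + -1.014²) = 1.78334
φ = atan2(y, x) mod 360° = atan2(-1.014, 1.467) = 325.3475°
|p|² = ρ² + z² = 1.78334² + 1.374² = 5.06816
κ = 2ρ / |p|² = 2×1.78334 / 5.06816 = 0.70374
θ = 2·atan2(ρ, z) = 2·atan2(1.78334, 1.374) = 1.82865 rad
ℓ = θ/κ = 1.82865/0.70374 = 2.59847

0.7037 325.35 2.5985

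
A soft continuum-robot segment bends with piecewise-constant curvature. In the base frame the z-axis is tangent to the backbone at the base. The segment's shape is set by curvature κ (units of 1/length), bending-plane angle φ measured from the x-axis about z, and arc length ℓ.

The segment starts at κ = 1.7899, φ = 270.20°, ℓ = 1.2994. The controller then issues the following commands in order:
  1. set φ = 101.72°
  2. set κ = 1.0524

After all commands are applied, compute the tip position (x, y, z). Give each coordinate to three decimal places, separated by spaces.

-0.154 0.743 0.931

initial: κ=1.7899, φ=270.20°, ℓ=1.2994
cmd 1: set φ=101.72° → (κ,φ,ℓ)=(1.7899,101.72°,1.2994) → tip=(-0.1913,0.9219,0.4069)
cmd 2: set κ=1.0524 → (κ,φ,ℓ)=(1.0524,101.72°,1.2994) → tip=(-0.1540,0.7425,0.9306)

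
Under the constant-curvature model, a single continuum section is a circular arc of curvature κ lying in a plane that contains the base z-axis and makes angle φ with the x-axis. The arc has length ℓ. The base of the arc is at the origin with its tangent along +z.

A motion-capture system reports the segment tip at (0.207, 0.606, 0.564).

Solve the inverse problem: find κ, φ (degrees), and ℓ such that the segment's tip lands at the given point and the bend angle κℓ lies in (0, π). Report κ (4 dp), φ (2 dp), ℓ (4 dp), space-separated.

ρ = √(x²+y²) = √(0.207² + 0.606²) = 0.64038
φ = atan2(y, x) mod 360° = atan2(0.606, 0.207) = 71.1406°
|p|² = ρ² + z² = 0.64038² + 0.564² = 0.72818
κ = 2ρ / |p|² = 2×0.64038 / 0.72818 = 1.75885
θ = 2·atan2(ρ, z) = 2·atan2(0.64038, 0.564) = 1.69746 rad
ℓ = θ/κ = 1.69746/1.75885 = 0.96510

1.7588 71.14 0.9651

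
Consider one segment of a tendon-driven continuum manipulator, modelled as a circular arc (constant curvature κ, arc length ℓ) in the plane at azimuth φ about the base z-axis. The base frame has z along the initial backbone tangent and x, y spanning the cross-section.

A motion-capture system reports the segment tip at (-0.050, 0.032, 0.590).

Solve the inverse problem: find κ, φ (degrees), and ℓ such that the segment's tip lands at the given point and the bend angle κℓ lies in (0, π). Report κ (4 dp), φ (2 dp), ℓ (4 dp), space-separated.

ρ = √(x²+y²) = √(-0.050² + 0.032²) = 0.05936
φ = atan2(y, x) mod 360° = atan2(0.032, -0.050) = 147.3808°
|p|² = ρ² + z² = 0.05936² + 0.590² = 0.35162
κ = 2ρ / |p|² = 2×0.05936 / 0.35162 = 0.33765
θ = 2·atan2(ρ, z) = 2·atan2(0.05936, 0.590) = 0.20056 rad
ℓ = θ/κ = 0.20056/0.33765 = 0.59397

0.3377 147.38 0.5940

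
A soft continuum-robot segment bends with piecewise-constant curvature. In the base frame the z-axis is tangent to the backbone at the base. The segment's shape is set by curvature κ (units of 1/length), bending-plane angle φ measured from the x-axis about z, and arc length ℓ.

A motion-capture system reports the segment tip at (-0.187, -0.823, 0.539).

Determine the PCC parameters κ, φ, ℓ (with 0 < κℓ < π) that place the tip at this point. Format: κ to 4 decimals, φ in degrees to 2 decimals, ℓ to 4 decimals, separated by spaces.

1.6832 257.20 1.1911

ρ = √(x²+y²) = √(-0.187² + -0.823²) = 0.84398
φ = atan2(y, x) mod 360° = atan2(-0.823, -0.187) = 257.1987°
|p|² = ρ² + z² = 0.84398² + 0.539² = 1.00282
κ = 2ρ / |p|² = 2×0.84398 / 1.00282 = 1.68321
θ = 2·atan2(ρ, z) = 2·atan2(0.84398, 0.539) = 2.00489 rad
ℓ = θ/κ = 2.00489/1.68321 = 1.19111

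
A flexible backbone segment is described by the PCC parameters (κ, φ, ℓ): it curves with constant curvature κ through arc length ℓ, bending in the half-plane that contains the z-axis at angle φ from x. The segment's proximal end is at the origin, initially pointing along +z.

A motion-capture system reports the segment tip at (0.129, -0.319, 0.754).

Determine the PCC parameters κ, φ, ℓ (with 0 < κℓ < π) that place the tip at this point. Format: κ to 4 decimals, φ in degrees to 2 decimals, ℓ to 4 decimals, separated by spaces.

1.0019 292.02 0.8547

ρ = √(x²+y²) = √(0.129² + -0.319²) = 0.34410
φ = atan2(y, x) mod 360° = atan2(-0.319, 0.129) = 292.0179°
|p|² = ρ² + z² = 0.34410² + 0.754² = 0.68692
κ = 2ρ / |p|² = 2×0.34410 / 0.68692 = 1.00185
θ = 2·atan2(ρ, z) = 2·atan2(0.34410, 0.754) = 0.85626 rad
ℓ = θ/κ = 0.85626/1.00185 = 0.85468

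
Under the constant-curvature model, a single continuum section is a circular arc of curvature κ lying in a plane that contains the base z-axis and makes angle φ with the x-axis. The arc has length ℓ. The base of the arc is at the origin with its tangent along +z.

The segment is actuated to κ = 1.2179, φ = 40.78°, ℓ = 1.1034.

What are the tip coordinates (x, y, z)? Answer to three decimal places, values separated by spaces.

0.482 0.416 0.800

θ = κ·ℓ = 1.2179 × 1.1034 = 1.34383 rad
ρ = (1 − cos θ)/κ = (1 − 0.22502)/1.2179 = 0.63632
z = sin θ / κ = 0.97435/1.2179 = 0.80003
x = ρ cos φ = 0.63632 × cos(40.78°) = 0.48184
y = ρ sin φ = 0.63632 × sin(40.78°) = 0.41562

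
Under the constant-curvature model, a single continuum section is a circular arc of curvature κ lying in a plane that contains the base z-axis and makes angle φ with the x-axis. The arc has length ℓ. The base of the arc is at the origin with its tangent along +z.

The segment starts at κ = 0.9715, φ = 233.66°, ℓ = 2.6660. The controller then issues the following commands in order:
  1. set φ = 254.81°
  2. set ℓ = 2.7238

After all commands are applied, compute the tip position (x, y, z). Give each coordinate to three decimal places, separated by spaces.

initial: κ=0.9715, φ=233.66°, ℓ=2.6660
cmd 1: set φ=254.81° → (κ,φ,ℓ)=(0.9715,254.81°,2.6660) → tip=(-0.4994,-1.8394,0.5394)
cmd 2: set ℓ=2.7238 → (κ,φ,ℓ)=(0.9715,254.81°,2.7238) → tip=(-0.5070,-1.8673,0.4893)

-0.507 -1.867 0.489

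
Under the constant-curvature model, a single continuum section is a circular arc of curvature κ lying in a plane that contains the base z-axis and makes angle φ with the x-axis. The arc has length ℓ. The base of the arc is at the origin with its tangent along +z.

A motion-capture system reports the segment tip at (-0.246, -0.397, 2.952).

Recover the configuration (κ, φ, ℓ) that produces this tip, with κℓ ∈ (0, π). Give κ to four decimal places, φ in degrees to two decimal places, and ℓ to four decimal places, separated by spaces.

0.1046 238.22 3.0010

ρ = √(x²+y²) = √(-0.246² + -0.397²) = 0.46704
φ = atan2(y, x) mod 360° = atan2(-0.397, -0.246) = 238.2157°
|p|² = ρ² + z² = 0.46704² + 2.952² = 8.93243
κ = 2ρ / |p|² = 2×0.46704 / 8.93243 = 0.10457
θ = 2·atan2(ρ, z) = 2·atan2(0.46704, 2.952) = 0.31382 rad
ℓ = θ/κ = 0.31382/0.10457 = 3.00102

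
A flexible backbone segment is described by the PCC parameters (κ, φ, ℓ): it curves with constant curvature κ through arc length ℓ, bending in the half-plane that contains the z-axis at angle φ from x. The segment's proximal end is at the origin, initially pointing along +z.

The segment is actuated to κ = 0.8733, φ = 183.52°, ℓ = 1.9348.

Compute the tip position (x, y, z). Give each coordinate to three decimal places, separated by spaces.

-1.278 -0.079 1.137

θ = κ·ℓ = 0.8733 × 1.9348 = 1.68966 rad
ρ = (1 − cos θ)/κ = (1 − -0.11858)/0.8733 = 1.28087
z = sin θ / κ = 0.99294/0.8733 = 1.13700
x = ρ cos φ = 1.28087 × cos(183.52°) = -1.27845
y = ρ sin φ = 1.28087 × sin(183.52°) = -0.07864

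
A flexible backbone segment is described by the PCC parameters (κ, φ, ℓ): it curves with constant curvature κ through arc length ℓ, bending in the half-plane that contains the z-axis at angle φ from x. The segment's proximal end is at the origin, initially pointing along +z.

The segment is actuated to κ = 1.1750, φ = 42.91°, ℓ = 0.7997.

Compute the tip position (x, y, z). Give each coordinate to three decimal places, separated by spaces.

θ = κ·ℓ = 1.1750 × 0.7997 = 0.93965 rad
ρ = (1 − cos θ)/κ = (1 − 0.59007)/1.1750 = 0.34887
z = sin θ / κ = 0.80735/1.1750 = 0.68711
x = ρ cos φ = 0.34887 × cos(42.91°) = 0.25552
y = ρ sin φ = 0.34887 × sin(42.91°) = 0.23753

0.256 0.238 0.687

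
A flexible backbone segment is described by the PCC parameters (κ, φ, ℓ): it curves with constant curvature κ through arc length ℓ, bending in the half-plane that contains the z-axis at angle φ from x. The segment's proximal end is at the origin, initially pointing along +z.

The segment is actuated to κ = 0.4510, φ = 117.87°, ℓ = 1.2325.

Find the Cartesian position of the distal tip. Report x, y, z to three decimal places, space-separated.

-0.156 0.295 1.170

θ = κ·ℓ = 0.4510 × 1.2325 = 0.55586 rad
ρ = (1 − cos θ)/κ = (1 − 0.84945)/0.4510 = 0.33382
z = sin θ / κ = 0.52767/0.4510 = 1.17000
x = ρ cos φ = 0.33382 × cos(117.87°) = -0.15605
y = ρ sin φ = 0.33382 × sin(117.87°) = 0.29510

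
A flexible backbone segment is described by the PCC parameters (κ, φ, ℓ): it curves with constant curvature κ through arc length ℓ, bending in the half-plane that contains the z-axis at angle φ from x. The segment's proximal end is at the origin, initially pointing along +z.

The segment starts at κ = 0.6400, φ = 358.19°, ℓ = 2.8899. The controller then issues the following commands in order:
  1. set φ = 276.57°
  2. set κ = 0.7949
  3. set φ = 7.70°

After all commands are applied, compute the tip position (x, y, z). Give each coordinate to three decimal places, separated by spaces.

2.075 0.281 0.940

initial: κ=0.6400, φ=358.19°, ℓ=2.8899
cmd 1: set φ=276.57° → (κ,φ,ℓ)=(0.6400,276.57°,2.8899) → tip=(0.2280,-1.9793,1.5022)
cmd 2: set κ=0.7949 → (κ,φ,ℓ)=(0.7949,276.57°,2.8899) → tip=(0.2395,-2.0798,0.9405)
cmd 3: set φ=7.70° → (κ,φ,ℓ)=(0.7949,7.70°,2.8899) → tip=(2.0747,0.2805,0.9405)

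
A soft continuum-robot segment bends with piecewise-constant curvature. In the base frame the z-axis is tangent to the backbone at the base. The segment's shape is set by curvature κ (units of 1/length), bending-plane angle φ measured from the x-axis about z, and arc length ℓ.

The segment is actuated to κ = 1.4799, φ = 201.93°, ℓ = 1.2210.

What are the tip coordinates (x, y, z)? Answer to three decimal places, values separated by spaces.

θ = κ·ℓ = 1.4799 × 1.2210 = 1.80696 rad
ρ = (1 − cos θ)/κ = (1 − -0.23397)/1.4799 = 0.83382
z = sin θ / κ = 0.97224/1.4799 = 0.65697
x = ρ cos φ = 0.83382 × cos(201.93°) = -0.77349
y = ρ sin φ = 0.83382 × sin(201.93°) = -0.31141

-0.773 -0.311 0.657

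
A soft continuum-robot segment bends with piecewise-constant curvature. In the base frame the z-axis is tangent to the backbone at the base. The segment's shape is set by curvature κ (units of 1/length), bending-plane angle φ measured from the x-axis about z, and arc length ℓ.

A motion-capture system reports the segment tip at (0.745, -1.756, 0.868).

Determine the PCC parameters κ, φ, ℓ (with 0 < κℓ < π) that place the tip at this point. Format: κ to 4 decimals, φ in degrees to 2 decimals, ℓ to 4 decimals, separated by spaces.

0.8686 292.99 2.6335

ρ = √(x²+y²) = √(0.745² + -1.756²) = 1.90750
φ = atan2(y, x) mod 360° = atan2(-1.756, 0.745) = 292.9896°
|p|² = ρ² + z² = 1.90750² + 0.868² = 4.39199
κ = 2ρ / |p|² = 2×1.90750 / 4.39199 = 0.86863
θ = 2·atan2(ρ, z) = 2·atan2(1.90750, 0.868) = 2.28751 rad
ℓ = θ/κ = 2.28751/0.86863 = 2.63347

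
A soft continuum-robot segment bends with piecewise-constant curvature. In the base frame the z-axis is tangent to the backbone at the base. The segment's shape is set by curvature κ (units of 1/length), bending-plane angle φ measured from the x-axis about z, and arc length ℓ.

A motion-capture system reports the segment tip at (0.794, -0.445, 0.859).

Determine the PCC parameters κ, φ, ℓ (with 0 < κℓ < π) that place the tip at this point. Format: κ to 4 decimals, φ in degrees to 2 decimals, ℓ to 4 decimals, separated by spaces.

1.1622 330.73 1.4014

ρ = √(x²+y²) = √(0.794² + -0.445²) = 0.91020
φ = atan2(y, x) mod 360° = atan2(-0.445, 0.794) = 330.7314°
|p|² = ρ² + z² = 0.91020² + 0.859² = 1.56634
κ = 2ρ / |p|² = 2×0.91020 / 1.56634 = 1.16220
θ = 2·atan2(ρ, z) = 2·atan2(0.91020, 0.859) = 1.62866 rad
ℓ = θ/κ = 1.62866/1.16220 = 1.40136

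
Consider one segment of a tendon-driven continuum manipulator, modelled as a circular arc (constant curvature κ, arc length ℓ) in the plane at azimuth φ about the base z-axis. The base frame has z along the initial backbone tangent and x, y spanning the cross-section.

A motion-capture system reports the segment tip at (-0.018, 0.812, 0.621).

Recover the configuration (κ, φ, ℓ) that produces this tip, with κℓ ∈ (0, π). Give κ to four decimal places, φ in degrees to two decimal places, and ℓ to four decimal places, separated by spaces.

1.5540 91.27 1.1815

ρ = √(x²+y²) = √(-0.018² + 0.812²) = 0.81220
φ = atan2(y, x) mod 360° = atan2(0.812, -0.018) = 91.2699°
|p|² = ρ² + z² = 0.81220² + 0.621² = 1.04531
κ = 2ρ / |p|² = 2×0.81220 / 1.04531 = 1.55399
θ = 2·atan2(ρ, z) = 2·atan2(0.81220, 0.621) = 1.83605 rad
ℓ = θ/κ = 1.83605/1.55399 = 1.18150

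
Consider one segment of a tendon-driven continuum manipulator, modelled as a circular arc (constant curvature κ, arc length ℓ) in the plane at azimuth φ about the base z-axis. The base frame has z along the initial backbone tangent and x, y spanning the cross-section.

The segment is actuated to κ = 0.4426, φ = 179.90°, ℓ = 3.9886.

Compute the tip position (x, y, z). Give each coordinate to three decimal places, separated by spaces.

-2.696 0.005 2.217

θ = κ·ℓ = 0.4426 × 3.9886 = 1.76535 rad
ρ = (1 − cos θ)/κ = (1 − -0.19333)/0.4426 = 2.69619
z = sin θ / κ = 0.98113/0.4426 = 2.21675
x = ρ cos φ = 2.69619 × cos(179.90°) = -2.69618
y = ρ sin φ = 2.69619 × sin(179.90°) = 0.00471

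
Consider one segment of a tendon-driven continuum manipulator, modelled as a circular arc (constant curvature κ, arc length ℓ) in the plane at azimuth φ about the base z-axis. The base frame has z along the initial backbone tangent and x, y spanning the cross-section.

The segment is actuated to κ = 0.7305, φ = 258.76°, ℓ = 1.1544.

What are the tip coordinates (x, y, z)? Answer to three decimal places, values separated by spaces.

-0.089 -0.450 1.022

θ = κ·ℓ = 0.7305 × 1.1544 = 0.84329 rad
ρ = (1 − cos θ)/κ = (1 − 0.66501)/0.7305 = 0.45858
z = sin θ / κ = 0.74683/0.7305 = 1.02236
x = ρ cos φ = 0.45858 × cos(258.76°) = -0.08939
y = ρ sin φ = 0.45858 × sin(258.76°) = -0.44978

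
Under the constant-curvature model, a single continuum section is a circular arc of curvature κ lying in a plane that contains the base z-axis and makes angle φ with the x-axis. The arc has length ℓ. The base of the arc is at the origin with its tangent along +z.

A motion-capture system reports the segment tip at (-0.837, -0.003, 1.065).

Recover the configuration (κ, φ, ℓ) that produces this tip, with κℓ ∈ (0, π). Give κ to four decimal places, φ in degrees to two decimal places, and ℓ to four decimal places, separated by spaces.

ρ = √(x²+y²) = √(-0.837² + -0.003²) = 0.83701
φ = atan2(y, x) mod 360° = atan2(-0.003, -0.837) = 180.2054°
|p|² = ρ² + z² = 0.83701² + 1.065² = 1.83480
κ = 2ρ / |p|² = 2×0.83701 / 1.83480 = 0.91237
θ = 2·atan2(ρ, z) = 2·atan2(0.83701, 1.065) = 1.33219 rad
ℓ = θ/κ = 1.33219/0.91237 = 1.46015

0.9124 180.21 1.4602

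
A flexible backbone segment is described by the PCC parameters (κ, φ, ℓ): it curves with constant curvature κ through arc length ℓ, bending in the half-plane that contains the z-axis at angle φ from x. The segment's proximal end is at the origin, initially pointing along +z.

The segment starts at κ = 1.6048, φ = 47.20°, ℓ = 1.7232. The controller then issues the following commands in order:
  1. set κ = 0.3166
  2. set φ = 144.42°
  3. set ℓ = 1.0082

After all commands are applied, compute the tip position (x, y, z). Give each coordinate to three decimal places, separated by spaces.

initial: κ=1.6048, φ=47.20°, ℓ=1.7232
cmd 1: set κ=0.3166 → (κ,φ,ℓ)=(0.3166,47.20°,1.7232) → tip=(0.3115,0.3364,1.6390)
cmd 2: set φ=144.42° → (κ,φ,ℓ)=(0.3166,144.42°,1.7232) → tip=(-0.3729,0.2668,1.6390)
cmd 3: set ℓ=1.0082 → (κ,φ,ℓ)=(0.3166,144.42°,1.0082) → tip=(-0.1298,0.0928,0.9912)

-0.130 0.093 0.991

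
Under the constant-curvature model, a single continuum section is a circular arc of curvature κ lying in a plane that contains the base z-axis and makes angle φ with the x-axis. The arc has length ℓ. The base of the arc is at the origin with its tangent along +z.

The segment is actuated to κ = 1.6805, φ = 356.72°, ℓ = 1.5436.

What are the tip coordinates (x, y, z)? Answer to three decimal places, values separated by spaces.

1.101 -0.063 0.310

θ = κ·ℓ = 1.6805 × 1.5436 = 2.59402 rad
ρ = (1 − cos θ)/κ = (1 − -0.85379)/1.6805 = 1.10312
z = sin θ / κ = 0.52062/1.6805 = 0.30980
x = ρ cos φ = 1.10312 × cos(356.72°) = 1.10131
y = ρ sin φ = 1.10312 × sin(356.72°) = -0.06312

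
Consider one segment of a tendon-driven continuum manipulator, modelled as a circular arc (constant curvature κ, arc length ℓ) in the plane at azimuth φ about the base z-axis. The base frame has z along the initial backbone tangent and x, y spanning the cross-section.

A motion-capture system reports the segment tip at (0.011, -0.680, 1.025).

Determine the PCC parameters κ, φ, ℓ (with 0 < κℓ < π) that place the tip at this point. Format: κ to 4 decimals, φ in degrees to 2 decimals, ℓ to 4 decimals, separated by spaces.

ρ = √(x²+y²) = √(0.011² + -0.680²) = 0.68009
φ = atan2(y, x) mod 360° = atan2(-0.680, 0.011) = 270.9268°
|p|² = ρ² + z² = 0.68009² + 1.025² = 1.51315
κ = 2ρ / |p|² = 2×0.68009 / 1.51315 = 0.89891
θ = 2·atan2(ρ, z) = 2·atan2(0.68009, 1.025) = 1.17162 rad
ℓ = θ/κ = 1.17162/0.89891 = 1.30338

0.8989 270.93 1.3034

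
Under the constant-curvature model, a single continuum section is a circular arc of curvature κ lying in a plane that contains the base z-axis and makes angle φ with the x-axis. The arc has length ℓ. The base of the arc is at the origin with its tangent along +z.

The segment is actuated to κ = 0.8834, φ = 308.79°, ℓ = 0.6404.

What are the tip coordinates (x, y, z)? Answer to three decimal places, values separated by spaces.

θ = κ·ℓ = 0.8834 × 0.6404 = 0.56573 rad
ρ = (1 − cos θ)/κ = (1 − 0.84420)/0.8834 = 0.17637
z = sin θ / κ = 0.53603/0.8834 = 0.60678
x = ρ cos φ = 0.17637 × cos(308.79°) = 0.11049
y = ρ sin φ = 0.17637 × sin(308.79°) = -0.13747

0.110 -0.137 0.607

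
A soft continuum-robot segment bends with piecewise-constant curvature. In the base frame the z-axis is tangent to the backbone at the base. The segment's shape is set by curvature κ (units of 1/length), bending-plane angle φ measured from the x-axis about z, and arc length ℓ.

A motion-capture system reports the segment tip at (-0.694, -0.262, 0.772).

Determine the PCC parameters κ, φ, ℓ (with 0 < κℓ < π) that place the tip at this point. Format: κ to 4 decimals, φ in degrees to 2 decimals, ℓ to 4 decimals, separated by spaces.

1.2943 200.68 1.1828

ρ = √(x²+y²) = √(-0.694² + -0.262²) = 0.74181
φ = atan2(y, x) mod 360° = atan2(-0.262, -0.694) = 200.6826°
|p|² = ρ² + z² = 0.74181² + 0.772² = 1.14626
κ = 2ρ / |p|² = 2×0.74181 / 1.14626 = 1.29431
θ = 2·atan2(ρ, z) = 2·atan2(0.74181, 0.772) = 1.53091 rad
ℓ = θ/κ = 1.53091/1.29431 = 1.18281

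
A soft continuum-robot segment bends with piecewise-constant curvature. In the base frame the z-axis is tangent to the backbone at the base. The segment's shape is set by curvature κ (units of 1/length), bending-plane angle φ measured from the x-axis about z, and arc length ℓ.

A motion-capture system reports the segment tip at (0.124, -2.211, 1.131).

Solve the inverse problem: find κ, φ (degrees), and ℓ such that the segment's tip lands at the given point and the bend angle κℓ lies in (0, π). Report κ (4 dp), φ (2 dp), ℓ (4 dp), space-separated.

ρ = √(x²+y²) = √(0.124² + -2.211²) = 2.21447
φ = atan2(y, x) mod 360° = atan2(-2.211, 0.124) = 273.2100°
|p|² = ρ² + z² = 2.21447² + 1.131² = 6.18306
κ = 2ρ / |p|² = 2×2.21447 / 6.18306 = 0.71630
θ = 2·atan2(ρ, z) = 2·atan2(2.21447, 1.131) = 2.19720 rad
ℓ = θ/κ = 2.19720/0.71630 = 3.06742

0.7163 273.21 3.0674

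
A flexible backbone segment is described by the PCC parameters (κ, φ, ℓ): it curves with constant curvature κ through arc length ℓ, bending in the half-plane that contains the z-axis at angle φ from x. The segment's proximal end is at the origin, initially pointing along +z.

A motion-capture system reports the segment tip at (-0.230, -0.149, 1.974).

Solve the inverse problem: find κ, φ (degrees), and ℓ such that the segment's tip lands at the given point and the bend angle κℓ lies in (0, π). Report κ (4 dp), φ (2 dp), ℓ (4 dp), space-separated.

ρ = √(x²+y²) = √(-0.230² + -0.149²) = 0.27405
φ = atan2(y, x) mod 360° = atan2(-0.149, -0.230) = 212.9362°
|p|² = ρ² + z² = 0.27405² + 1.974² = 3.97178
κ = 2ρ / |p|² = 2×0.27405 / 3.97178 = 0.13800
θ = 2·atan2(ρ, z) = 2·atan2(0.27405, 1.974) = 0.27589 rad
ℓ = θ/κ = 0.27589/0.13800 = 1.99927

0.1380 212.94 1.9993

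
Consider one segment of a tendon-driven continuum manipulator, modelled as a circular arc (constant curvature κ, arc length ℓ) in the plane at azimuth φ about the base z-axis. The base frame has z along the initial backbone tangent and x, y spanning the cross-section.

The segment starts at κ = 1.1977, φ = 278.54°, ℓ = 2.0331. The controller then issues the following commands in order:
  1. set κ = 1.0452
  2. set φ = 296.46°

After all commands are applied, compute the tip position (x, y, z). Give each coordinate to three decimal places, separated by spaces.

0.651 -1.307 0.814

initial: κ=1.1977, φ=278.54°, ℓ=2.0331
cmd 1: set κ=1.0452 → (κ,φ,ℓ)=(1.0452,278.54°,2.0331) → tip=(0.2168,-1.4441,0.8135)
cmd 2: set φ=296.46° → (κ,φ,ℓ)=(1.0452,296.46°,2.0331) → tip=(0.6507,-1.3073,0.8135)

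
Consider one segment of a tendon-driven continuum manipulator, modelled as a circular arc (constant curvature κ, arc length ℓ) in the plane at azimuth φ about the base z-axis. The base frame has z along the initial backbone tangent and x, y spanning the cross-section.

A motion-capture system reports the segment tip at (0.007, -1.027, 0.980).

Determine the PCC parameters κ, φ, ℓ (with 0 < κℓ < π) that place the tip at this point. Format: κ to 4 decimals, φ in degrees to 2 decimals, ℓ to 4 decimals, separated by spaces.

1.0193 270.39 1.5870

ρ = √(x²+y²) = √(0.007² + -1.027²) = 1.02702
φ = atan2(y, x) mod 360° = atan2(-1.027, 0.007) = 270.3905°
|p|² = ρ² + z² = 1.02702² + 0.980² = 2.01518
κ = 2ρ / |p|² = 2×1.02702 / 2.01518 = 1.01929
θ = 2·atan2(ρ, z) = 2·atan2(1.02702, 0.980) = 1.61765 rad
ℓ = θ/κ = 1.61765/1.01929 = 1.58704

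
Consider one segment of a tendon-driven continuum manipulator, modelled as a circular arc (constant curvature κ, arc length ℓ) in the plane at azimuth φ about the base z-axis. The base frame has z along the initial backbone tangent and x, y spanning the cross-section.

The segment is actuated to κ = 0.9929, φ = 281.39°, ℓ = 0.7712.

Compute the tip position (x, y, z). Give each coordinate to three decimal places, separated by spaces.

θ = κ·ℓ = 0.9929 × 0.7712 = 0.76572 rad
ρ = (1 − cos θ)/κ = (1 − 0.72088)/0.9929 = 0.28112
z = sin θ / κ = 0.69306/0.9929 = 0.69802
x = ρ cos φ = 0.28112 × cos(281.39°) = 0.05552
y = ρ sin φ = 0.28112 × sin(281.39°) = -0.27558

0.056 -0.276 0.698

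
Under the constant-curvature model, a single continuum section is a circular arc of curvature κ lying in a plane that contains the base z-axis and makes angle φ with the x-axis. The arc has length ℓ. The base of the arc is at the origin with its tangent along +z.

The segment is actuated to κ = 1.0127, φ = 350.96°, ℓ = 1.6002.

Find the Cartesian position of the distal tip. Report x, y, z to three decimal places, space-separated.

1.024 -0.163 0.986

θ = κ·ℓ = 1.0127 × 1.6002 = 1.62052 rad
ρ = (1 − cos θ)/κ = (1 − -0.04971)/1.0127 = 1.03654
z = sin θ / κ = 0.99876/1.0127 = 0.98624
x = ρ cos φ = 1.03654 × cos(350.96°) = 1.02367
y = ρ sin φ = 1.03654 × sin(350.96°) = -0.16287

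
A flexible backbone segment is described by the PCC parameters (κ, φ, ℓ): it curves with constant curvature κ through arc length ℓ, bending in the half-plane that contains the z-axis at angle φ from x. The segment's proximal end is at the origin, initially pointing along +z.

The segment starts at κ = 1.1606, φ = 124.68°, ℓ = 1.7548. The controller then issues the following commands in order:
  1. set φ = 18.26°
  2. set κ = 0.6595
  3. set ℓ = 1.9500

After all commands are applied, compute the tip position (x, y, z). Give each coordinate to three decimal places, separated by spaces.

initial: κ=1.1606, φ=124.68°, ℓ=1.7548
cmd 1: set φ=18.26° → (κ,φ,ℓ)=(1.1606,18.26°,1.7548) → tip=(1.1858,0.3912,0.7698)
cmd 2: set κ=0.6595 → (κ,φ,ℓ)=(0.6595,18.26°,1.7548) → tip=(0.8613,0.2842,1.3885)
cmd 3: set ℓ=1.9500 → (κ,φ,ℓ)=(0.6595,18.26°,1.9500) → tip=(1.0354,0.3416,1.4552)

1.035 0.342 1.455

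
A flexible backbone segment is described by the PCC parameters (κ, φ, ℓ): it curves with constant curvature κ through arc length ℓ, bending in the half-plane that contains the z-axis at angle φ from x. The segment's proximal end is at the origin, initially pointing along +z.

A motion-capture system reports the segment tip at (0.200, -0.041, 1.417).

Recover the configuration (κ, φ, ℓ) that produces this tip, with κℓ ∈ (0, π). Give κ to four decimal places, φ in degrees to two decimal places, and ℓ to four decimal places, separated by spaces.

ρ = √(x²+y²) = √(0.200² + -0.041²) = 0.20416
φ = atan2(y, x) mod 360° = atan2(-0.041, 0.200) = 348.4149°
|p|² = ρ² + z² = 0.20416² + 1.417² = 2.04957
κ = 2ρ / |p|² = 2×0.20416 / 2.04957 = 0.19922
θ = 2·atan2(ρ, z) = 2·atan2(0.20416, 1.417) = 0.28619 rad
ℓ = θ/κ = 0.28619/0.19922 = 1.43653

0.1992 348.41 1.4365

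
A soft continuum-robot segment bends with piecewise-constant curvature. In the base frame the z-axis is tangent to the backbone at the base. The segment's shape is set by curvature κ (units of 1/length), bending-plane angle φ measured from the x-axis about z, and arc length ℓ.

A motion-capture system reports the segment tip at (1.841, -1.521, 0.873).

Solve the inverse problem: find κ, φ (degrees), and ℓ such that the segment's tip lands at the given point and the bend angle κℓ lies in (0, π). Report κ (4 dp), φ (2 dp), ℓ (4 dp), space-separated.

ρ = √(x²+y²) = √(1.841² + -1.521²) = 2.38804
φ = atan2(y, x) mod 360° = atan2(-1.521, 1.841) = 320.4371°
|p|² = ρ² + z² = 2.38804² + 0.873² = 6.46485
κ = 2ρ / |p|² = 2×2.38804 / 6.46485 = 0.73878
θ = 2·atan2(ρ, z) = 2·atan2(2.38804, 0.873) = 2.44063 rad
ℓ = θ/κ = 2.44063/0.73878 = 3.30362

0.7388 320.44 3.3036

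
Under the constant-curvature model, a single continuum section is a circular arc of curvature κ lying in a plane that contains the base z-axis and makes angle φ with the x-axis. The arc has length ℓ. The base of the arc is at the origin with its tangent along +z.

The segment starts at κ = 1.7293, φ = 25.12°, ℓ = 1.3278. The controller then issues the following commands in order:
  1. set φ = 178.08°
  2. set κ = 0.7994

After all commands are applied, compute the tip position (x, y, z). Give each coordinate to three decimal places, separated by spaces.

-0.641 0.021 1.092

initial: κ=1.7293, φ=25.12°, ℓ=1.3278
cmd 1: set φ=178.08° → (κ,φ,ℓ)=(1.7293,178.08°,1.3278) → tip=(-0.9614,0.0322,0.4327)
cmd 2: set κ=0.7994 → (κ,φ,ℓ)=(0.7994,178.08°,1.3278) → tip=(-0.6406,0.0215,1.0921)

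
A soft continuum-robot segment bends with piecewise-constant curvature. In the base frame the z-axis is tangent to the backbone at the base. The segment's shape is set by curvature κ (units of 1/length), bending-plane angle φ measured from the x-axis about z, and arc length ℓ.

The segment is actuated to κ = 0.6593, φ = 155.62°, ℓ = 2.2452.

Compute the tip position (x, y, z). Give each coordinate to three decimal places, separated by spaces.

θ = κ·ℓ = 0.6593 × 2.2452 = 1.48026 rad
ρ = (1 − cos θ)/κ = (1 − 0.09041)/0.6593 = 1.37963
z = sin θ / κ = 0.99590/0.6593 = 1.51055
x = ρ cos φ = 1.37963 × cos(155.62°) = -1.25660
y = ρ sin φ = 1.37963 × sin(155.62°) = 0.56949

-1.257 0.569 1.511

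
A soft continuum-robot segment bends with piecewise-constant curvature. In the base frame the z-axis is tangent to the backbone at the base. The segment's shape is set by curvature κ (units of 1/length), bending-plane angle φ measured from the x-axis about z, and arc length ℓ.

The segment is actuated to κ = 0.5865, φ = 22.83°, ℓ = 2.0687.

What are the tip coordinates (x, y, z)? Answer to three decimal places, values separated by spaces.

1.022 0.430 1.597

θ = κ·ℓ = 0.5865 × 2.0687 = 1.21329 rad
ρ = (1 − cos θ)/κ = (1 − 0.34994)/0.5865 = 1.10838
z = sin θ / κ = 0.93677/0.5865 = 1.59723
x = ρ cos φ = 1.10838 × cos(22.83°) = 1.02155
y = ρ sin φ = 1.10838 × sin(22.83°) = 0.43005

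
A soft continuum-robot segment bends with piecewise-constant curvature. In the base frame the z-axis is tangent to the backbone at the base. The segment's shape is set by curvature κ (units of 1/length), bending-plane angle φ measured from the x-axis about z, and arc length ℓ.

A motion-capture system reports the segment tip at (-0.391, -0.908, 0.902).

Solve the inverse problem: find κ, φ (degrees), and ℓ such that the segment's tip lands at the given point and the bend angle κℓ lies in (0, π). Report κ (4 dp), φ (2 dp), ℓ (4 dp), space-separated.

ρ = √(x²+y²) = √(-0.391² + -0.908²) = 0.98861
φ = atan2(y, x) mod 360° = atan2(-0.908, -0.391) = 246.7025°
|p|² = ρ² + z² = 0.98861² + 0.902² = 1.79095
κ = 2ρ / |p|² = 2×0.98861 / 1.79095 = 1.10400
θ = 2·atan2(ρ, z) = 2·atan2(0.98861, 0.902) = 1.66235 rad
ℓ = θ/κ = 1.66235/1.10400 = 1.50575

1.1040 246.70 1.5057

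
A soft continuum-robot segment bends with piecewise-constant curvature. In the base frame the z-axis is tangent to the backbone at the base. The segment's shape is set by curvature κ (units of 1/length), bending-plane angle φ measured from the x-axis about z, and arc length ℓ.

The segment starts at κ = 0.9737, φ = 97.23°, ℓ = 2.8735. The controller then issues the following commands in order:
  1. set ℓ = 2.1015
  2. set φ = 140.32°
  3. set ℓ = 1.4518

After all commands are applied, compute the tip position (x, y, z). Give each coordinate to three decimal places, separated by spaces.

initial: κ=0.9737, φ=97.23°, ℓ=2.8735
cmd 1: set ℓ=2.1015 → (κ,φ,ℓ)=(0.9737,97.23°,2.1015) → tip=(-0.1884,1.4852,0.9131)
cmd 2: set φ=140.32° → (κ,φ,ℓ)=(0.9737,140.32°,2.1015) → tip=(-1.1522,0.9559,0.9131)
cmd 3: set ℓ=1.4518 → (κ,φ,ℓ)=(0.9737,140.32°,1.4518) → tip=(-0.6667,0.5531,1.0144)

-0.667 0.553 1.014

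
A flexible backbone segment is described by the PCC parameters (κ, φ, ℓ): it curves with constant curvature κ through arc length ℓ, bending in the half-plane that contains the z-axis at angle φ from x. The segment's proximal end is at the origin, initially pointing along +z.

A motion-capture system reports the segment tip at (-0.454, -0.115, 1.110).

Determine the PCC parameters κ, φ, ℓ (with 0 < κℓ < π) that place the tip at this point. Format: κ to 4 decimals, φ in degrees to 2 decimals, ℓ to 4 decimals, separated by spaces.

ρ = √(x²+y²) = √(-0.454² + -0.115²) = 0.46834
φ = atan2(y, x) mod 360° = atan2(-0.115, -0.454) = 194.2143°
|p|² = ρ² + z² = 0.46834² + 1.110² = 1.45144
κ = 2ρ / |p|² = 2×0.46834 / 1.45144 = 0.64534
θ = 2·atan2(ρ, z) = 2·atan2(0.46834, 1.110) = 0.79853 rad
ℓ = θ/κ = 0.79853/0.64534 = 1.23737

0.6453 194.21 1.2374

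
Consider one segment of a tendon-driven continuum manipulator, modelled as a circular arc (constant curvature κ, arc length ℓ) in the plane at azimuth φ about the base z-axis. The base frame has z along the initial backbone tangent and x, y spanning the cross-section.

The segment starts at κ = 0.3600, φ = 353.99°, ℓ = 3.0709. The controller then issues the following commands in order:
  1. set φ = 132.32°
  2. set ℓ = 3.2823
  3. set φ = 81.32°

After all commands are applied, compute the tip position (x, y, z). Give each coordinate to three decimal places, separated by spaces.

0.260 1.704 2.570

initial: κ=0.3600, φ=353.99°, ℓ=3.0709
cmd 1: set φ=132.32° → (κ,φ,ℓ)=(0.3600,132.32°,3.0709) → tip=(-1.0311,1.1324,2.4825)
cmd 2: set ℓ=3.2823 → (κ,φ,ℓ)=(0.3600,132.32°,3.2823) → tip=(-1.1606,1.2746,2.5701)
cmd 3: set φ=81.32° → (κ,φ,ℓ)=(0.3600,81.32°,3.2823) → tip=(0.2602,1.7041,2.5701)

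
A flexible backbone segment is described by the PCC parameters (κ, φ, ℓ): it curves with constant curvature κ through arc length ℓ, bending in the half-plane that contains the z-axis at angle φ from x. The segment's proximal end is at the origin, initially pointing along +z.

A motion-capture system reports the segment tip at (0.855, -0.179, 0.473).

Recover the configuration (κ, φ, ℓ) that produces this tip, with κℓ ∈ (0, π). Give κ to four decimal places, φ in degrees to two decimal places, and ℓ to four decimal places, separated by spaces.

1.7705 348.18 1.2138

ρ = √(x²+y²) = √(0.855² + -0.179²) = 0.87354
φ = atan2(y, x) mod 360° = atan2(-0.179, 0.855) = 348.1755°
|p|² = ρ² + z² = 0.87354² + 0.473² = 0.98679
κ = 2ρ / |p|² = 2×0.87354 / 0.98679 = 1.77045
θ = 2·atan2(ρ, z) = 2·atan2(0.87354, 0.473) = 2.14904 rad
ℓ = θ/κ = 2.14904/1.77045 = 1.21384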